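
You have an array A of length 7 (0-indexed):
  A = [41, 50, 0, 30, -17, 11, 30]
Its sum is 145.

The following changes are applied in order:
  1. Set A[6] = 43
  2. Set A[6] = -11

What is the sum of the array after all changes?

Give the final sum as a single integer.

Answer: 104

Derivation:
Initial sum: 145
Change 1: A[6] 30 -> 43, delta = 13, sum = 158
Change 2: A[6] 43 -> -11, delta = -54, sum = 104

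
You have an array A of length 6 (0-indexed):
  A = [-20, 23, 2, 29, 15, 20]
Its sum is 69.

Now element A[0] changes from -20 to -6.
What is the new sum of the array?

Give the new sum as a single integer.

Answer: 83

Derivation:
Old value at index 0: -20
New value at index 0: -6
Delta = -6 - -20 = 14
New sum = old_sum + delta = 69 + (14) = 83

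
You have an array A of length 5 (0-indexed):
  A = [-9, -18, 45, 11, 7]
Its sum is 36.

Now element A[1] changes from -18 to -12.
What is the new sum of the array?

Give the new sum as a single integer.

Answer: 42

Derivation:
Old value at index 1: -18
New value at index 1: -12
Delta = -12 - -18 = 6
New sum = old_sum + delta = 36 + (6) = 42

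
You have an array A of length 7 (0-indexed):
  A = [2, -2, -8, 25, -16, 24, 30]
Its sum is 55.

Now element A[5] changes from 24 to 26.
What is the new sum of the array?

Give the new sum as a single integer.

Answer: 57

Derivation:
Old value at index 5: 24
New value at index 5: 26
Delta = 26 - 24 = 2
New sum = old_sum + delta = 55 + (2) = 57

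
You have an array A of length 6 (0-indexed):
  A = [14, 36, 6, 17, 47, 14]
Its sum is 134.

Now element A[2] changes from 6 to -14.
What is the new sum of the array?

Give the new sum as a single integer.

Answer: 114

Derivation:
Old value at index 2: 6
New value at index 2: -14
Delta = -14 - 6 = -20
New sum = old_sum + delta = 134 + (-20) = 114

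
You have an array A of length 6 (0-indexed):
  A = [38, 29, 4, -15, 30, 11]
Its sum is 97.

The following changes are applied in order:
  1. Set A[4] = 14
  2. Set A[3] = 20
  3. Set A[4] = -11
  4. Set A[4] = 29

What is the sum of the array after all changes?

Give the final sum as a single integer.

Answer: 131

Derivation:
Initial sum: 97
Change 1: A[4] 30 -> 14, delta = -16, sum = 81
Change 2: A[3] -15 -> 20, delta = 35, sum = 116
Change 3: A[4] 14 -> -11, delta = -25, sum = 91
Change 4: A[4] -11 -> 29, delta = 40, sum = 131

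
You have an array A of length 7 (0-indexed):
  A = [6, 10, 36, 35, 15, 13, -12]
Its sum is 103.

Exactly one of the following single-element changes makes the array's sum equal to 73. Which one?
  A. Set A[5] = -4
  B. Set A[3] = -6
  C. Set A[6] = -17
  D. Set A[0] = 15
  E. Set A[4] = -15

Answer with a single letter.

Answer: E

Derivation:
Option A: A[5] 13->-4, delta=-17, new_sum=103+(-17)=86
Option B: A[3] 35->-6, delta=-41, new_sum=103+(-41)=62
Option C: A[6] -12->-17, delta=-5, new_sum=103+(-5)=98
Option D: A[0] 6->15, delta=9, new_sum=103+(9)=112
Option E: A[4] 15->-15, delta=-30, new_sum=103+(-30)=73 <-- matches target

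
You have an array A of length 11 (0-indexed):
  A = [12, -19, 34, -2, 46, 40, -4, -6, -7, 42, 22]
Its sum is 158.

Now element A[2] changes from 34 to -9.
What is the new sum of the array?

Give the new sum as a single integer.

Old value at index 2: 34
New value at index 2: -9
Delta = -9 - 34 = -43
New sum = old_sum + delta = 158 + (-43) = 115

Answer: 115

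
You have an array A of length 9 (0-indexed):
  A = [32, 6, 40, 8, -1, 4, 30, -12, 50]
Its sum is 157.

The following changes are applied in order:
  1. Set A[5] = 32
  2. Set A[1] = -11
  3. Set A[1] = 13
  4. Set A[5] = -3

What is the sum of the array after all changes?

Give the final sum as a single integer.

Answer: 157

Derivation:
Initial sum: 157
Change 1: A[5] 4 -> 32, delta = 28, sum = 185
Change 2: A[1] 6 -> -11, delta = -17, sum = 168
Change 3: A[1] -11 -> 13, delta = 24, sum = 192
Change 4: A[5] 32 -> -3, delta = -35, sum = 157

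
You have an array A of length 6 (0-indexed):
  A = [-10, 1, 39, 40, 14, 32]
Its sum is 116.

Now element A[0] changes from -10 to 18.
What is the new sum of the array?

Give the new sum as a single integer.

Old value at index 0: -10
New value at index 0: 18
Delta = 18 - -10 = 28
New sum = old_sum + delta = 116 + (28) = 144

Answer: 144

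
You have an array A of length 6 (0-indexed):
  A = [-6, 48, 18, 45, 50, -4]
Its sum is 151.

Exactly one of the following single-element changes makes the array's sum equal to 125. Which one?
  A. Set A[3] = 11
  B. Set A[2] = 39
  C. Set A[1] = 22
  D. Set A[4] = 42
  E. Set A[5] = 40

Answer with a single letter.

Answer: C

Derivation:
Option A: A[3] 45->11, delta=-34, new_sum=151+(-34)=117
Option B: A[2] 18->39, delta=21, new_sum=151+(21)=172
Option C: A[1] 48->22, delta=-26, new_sum=151+(-26)=125 <-- matches target
Option D: A[4] 50->42, delta=-8, new_sum=151+(-8)=143
Option E: A[5] -4->40, delta=44, new_sum=151+(44)=195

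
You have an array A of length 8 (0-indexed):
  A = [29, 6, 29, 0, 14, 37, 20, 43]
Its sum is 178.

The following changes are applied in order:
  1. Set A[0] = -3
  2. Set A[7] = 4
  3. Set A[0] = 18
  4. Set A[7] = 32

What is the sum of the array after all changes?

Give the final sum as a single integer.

Initial sum: 178
Change 1: A[0] 29 -> -3, delta = -32, sum = 146
Change 2: A[7] 43 -> 4, delta = -39, sum = 107
Change 3: A[0] -3 -> 18, delta = 21, sum = 128
Change 4: A[7] 4 -> 32, delta = 28, sum = 156

Answer: 156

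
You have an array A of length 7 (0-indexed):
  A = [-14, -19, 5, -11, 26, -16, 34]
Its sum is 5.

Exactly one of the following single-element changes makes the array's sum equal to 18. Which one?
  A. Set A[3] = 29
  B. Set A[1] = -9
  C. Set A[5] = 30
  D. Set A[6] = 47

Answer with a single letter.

Option A: A[3] -11->29, delta=40, new_sum=5+(40)=45
Option B: A[1] -19->-9, delta=10, new_sum=5+(10)=15
Option C: A[5] -16->30, delta=46, new_sum=5+(46)=51
Option D: A[6] 34->47, delta=13, new_sum=5+(13)=18 <-- matches target

Answer: D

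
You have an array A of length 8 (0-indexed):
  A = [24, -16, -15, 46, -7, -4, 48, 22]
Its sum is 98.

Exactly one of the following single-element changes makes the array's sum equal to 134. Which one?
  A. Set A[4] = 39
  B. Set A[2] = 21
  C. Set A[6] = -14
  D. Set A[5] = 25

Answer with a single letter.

Answer: B

Derivation:
Option A: A[4] -7->39, delta=46, new_sum=98+(46)=144
Option B: A[2] -15->21, delta=36, new_sum=98+(36)=134 <-- matches target
Option C: A[6] 48->-14, delta=-62, new_sum=98+(-62)=36
Option D: A[5] -4->25, delta=29, new_sum=98+(29)=127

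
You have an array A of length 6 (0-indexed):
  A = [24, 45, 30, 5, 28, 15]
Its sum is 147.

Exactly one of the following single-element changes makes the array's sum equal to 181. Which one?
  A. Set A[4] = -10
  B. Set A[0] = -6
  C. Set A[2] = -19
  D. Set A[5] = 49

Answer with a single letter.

Answer: D

Derivation:
Option A: A[4] 28->-10, delta=-38, new_sum=147+(-38)=109
Option B: A[0] 24->-6, delta=-30, new_sum=147+(-30)=117
Option C: A[2] 30->-19, delta=-49, new_sum=147+(-49)=98
Option D: A[5] 15->49, delta=34, new_sum=147+(34)=181 <-- matches target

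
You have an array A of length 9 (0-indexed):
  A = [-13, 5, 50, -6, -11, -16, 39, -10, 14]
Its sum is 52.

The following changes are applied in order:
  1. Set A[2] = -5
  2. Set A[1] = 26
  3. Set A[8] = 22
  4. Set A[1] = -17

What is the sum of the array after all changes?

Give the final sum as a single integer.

Answer: -17

Derivation:
Initial sum: 52
Change 1: A[2] 50 -> -5, delta = -55, sum = -3
Change 2: A[1] 5 -> 26, delta = 21, sum = 18
Change 3: A[8] 14 -> 22, delta = 8, sum = 26
Change 4: A[1] 26 -> -17, delta = -43, sum = -17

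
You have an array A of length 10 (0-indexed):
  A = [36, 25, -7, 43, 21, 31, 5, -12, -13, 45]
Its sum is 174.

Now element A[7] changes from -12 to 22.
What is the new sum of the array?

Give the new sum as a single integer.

Old value at index 7: -12
New value at index 7: 22
Delta = 22 - -12 = 34
New sum = old_sum + delta = 174 + (34) = 208

Answer: 208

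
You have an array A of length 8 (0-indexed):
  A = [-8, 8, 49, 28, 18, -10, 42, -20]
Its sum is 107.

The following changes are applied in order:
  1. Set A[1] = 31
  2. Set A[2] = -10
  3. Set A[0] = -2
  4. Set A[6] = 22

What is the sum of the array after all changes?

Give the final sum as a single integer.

Answer: 57

Derivation:
Initial sum: 107
Change 1: A[1] 8 -> 31, delta = 23, sum = 130
Change 2: A[2] 49 -> -10, delta = -59, sum = 71
Change 3: A[0] -8 -> -2, delta = 6, sum = 77
Change 4: A[6] 42 -> 22, delta = -20, sum = 57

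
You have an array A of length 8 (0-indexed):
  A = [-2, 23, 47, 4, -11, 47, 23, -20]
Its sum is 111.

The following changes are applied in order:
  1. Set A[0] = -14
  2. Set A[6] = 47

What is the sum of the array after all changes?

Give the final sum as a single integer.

Answer: 123

Derivation:
Initial sum: 111
Change 1: A[0] -2 -> -14, delta = -12, sum = 99
Change 2: A[6] 23 -> 47, delta = 24, sum = 123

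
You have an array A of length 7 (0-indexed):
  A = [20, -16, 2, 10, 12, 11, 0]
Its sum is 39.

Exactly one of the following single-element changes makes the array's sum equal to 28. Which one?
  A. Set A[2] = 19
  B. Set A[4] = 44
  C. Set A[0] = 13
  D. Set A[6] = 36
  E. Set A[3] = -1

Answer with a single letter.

Option A: A[2] 2->19, delta=17, new_sum=39+(17)=56
Option B: A[4] 12->44, delta=32, new_sum=39+(32)=71
Option C: A[0] 20->13, delta=-7, new_sum=39+(-7)=32
Option D: A[6] 0->36, delta=36, new_sum=39+(36)=75
Option E: A[3] 10->-1, delta=-11, new_sum=39+(-11)=28 <-- matches target

Answer: E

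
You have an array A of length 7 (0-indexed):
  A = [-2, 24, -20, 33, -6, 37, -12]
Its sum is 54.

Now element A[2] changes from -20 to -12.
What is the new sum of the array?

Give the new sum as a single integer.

Answer: 62

Derivation:
Old value at index 2: -20
New value at index 2: -12
Delta = -12 - -20 = 8
New sum = old_sum + delta = 54 + (8) = 62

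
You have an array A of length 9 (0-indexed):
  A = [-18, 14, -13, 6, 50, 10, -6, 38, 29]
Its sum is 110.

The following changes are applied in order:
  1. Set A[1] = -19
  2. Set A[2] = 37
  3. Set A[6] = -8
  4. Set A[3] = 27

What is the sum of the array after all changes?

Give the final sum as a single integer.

Answer: 146

Derivation:
Initial sum: 110
Change 1: A[1] 14 -> -19, delta = -33, sum = 77
Change 2: A[2] -13 -> 37, delta = 50, sum = 127
Change 3: A[6] -6 -> -8, delta = -2, sum = 125
Change 4: A[3] 6 -> 27, delta = 21, sum = 146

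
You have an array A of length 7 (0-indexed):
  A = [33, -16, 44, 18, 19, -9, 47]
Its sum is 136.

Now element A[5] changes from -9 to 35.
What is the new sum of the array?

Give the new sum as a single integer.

Answer: 180

Derivation:
Old value at index 5: -9
New value at index 5: 35
Delta = 35 - -9 = 44
New sum = old_sum + delta = 136 + (44) = 180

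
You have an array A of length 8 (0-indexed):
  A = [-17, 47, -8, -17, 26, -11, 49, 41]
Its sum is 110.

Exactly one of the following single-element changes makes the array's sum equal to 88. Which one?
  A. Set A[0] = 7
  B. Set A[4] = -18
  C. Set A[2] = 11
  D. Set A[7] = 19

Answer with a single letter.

Answer: D

Derivation:
Option A: A[0] -17->7, delta=24, new_sum=110+(24)=134
Option B: A[4] 26->-18, delta=-44, new_sum=110+(-44)=66
Option C: A[2] -8->11, delta=19, new_sum=110+(19)=129
Option D: A[7] 41->19, delta=-22, new_sum=110+(-22)=88 <-- matches target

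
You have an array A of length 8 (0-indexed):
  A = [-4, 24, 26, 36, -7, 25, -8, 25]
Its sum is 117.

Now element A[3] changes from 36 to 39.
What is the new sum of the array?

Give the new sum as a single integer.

Old value at index 3: 36
New value at index 3: 39
Delta = 39 - 36 = 3
New sum = old_sum + delta = 117 + (3) = 120

Answer: 120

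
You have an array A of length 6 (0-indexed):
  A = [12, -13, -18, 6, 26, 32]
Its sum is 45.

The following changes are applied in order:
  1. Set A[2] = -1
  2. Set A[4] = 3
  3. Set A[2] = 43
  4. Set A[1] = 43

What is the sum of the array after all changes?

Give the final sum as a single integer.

Answer: 139

Derivation:
Initial sum: 45
Change 1: A[2] -18 -> -1, delta = 17, sum = 62
Change 2: A[4] 26 -> 3, delta = -23, sum = 39
Change 3: A[2] -1 -> 43, delta = 44, sum = 83
Change 4: A[1] -13 -> 43, delta = 56, sum = 139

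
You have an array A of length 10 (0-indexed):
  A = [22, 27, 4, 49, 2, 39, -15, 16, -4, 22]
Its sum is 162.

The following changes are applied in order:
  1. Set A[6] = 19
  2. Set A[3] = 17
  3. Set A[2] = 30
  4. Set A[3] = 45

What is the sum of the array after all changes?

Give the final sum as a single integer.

Answer: 218

Derivation:
Initial sum: 162
Change 1: A[6] -15 -> 19, delta = 34, sum = 196
Change 2: A[3] 49 -> 17, delta = -32, sum = 164
Change 3: A[2] 4 -> 30, delta = 26, sum = 190
Change 4: A[3] 17 -> 45, delta = 28, sum = 218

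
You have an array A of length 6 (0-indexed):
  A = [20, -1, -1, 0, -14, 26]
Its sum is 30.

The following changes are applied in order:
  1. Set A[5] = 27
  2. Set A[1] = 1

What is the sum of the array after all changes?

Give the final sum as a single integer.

Initial sum: 30
Change 1: A[5] 26 -> 27, delta = 1, sum = 31
Change 2: A[1] -1 -> 1, delta = 2, sum = 33

Answer: 33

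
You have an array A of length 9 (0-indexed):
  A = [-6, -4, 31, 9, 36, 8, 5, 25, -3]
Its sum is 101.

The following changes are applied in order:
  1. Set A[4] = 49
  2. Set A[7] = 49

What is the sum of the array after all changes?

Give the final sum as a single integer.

Answer: 138

Derivation:
Initial sum: 101
Change 1: A[4] 36 -> 49, delta = 13, sum = 114
Change 2: A[7] 25 -> 49, delta = 24, sum = 138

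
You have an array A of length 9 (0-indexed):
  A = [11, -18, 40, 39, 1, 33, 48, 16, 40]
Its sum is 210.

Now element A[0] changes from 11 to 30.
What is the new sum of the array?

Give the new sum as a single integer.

Old value at index 0: 11
New value at index 0: 30
Delta = 30 - 11 = 19
New sum = old_sum + delta = 210 + (19) = 229

Answer: 229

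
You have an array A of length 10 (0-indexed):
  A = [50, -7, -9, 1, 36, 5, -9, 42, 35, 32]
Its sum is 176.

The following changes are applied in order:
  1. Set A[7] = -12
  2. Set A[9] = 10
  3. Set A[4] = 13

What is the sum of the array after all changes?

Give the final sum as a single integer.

Initial sum: 176
Change 1: A[7] 42 -> -12, delta = -54, sum = 122
Change 2: A[9] 32 -> 10, delta = -22, sum = 100
Change 3: A[4] 36 -> 13, delta = -23, sum = 77

Answer: 77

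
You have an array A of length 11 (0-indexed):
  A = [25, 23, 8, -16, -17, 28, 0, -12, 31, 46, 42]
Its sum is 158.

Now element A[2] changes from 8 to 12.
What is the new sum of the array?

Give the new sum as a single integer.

Answer: 162

Derivation:
Old value at index 2: 8
New value at index 2: 12
Delta = 12 - 8 = 4
New sum = old_sum + delta = 158 + (4) = 162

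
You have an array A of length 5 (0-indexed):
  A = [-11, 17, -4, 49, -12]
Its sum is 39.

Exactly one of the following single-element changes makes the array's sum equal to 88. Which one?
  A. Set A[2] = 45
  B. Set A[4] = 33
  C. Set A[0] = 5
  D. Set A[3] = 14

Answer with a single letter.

Answer: A

Derivation:
Option A: A[2] -4->45, delta=49, new_sum=39+(49)=88 <-- matches target
Option B: A[4] -12->33, delta=45, new_sum=39+(45)=84
Option C: A[0] -11->5, delta=16, new_sum=39+(16)=55
Option D: A[3] 49->14, delta=-35, new_sum=39+(-35)=4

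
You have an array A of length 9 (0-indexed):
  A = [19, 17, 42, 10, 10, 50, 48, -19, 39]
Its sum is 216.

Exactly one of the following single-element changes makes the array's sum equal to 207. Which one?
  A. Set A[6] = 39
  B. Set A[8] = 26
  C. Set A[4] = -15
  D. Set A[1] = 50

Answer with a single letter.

Option A: A[6] 48->39, delta=-9, new_sum=216+(-9)=207 <-- matches target
Option B: A[8] 39->26, delta=-13, new_sum=216+(-13)=203
Option C: A[4] 10->-15, delta=-25, new_sum=216+(-25)=191
Option D: A[1] 17->50, delta=33, new_sum=216+(33)=249

Answer: A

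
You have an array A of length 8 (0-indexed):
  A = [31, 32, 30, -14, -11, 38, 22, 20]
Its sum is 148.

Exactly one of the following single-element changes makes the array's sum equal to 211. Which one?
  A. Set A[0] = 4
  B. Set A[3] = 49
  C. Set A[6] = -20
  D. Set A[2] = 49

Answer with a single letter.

Option A: A[0] 31->4, delta=-27, new_sum=148+(-27)=121
Option B: A[3] -14->49, delta=63, new_sum=148+(63)=211 <-- matches target
Option C: A[6] 22->-20, delta=-42, new_sum=148+(-42)=106
Option D: A[2] 30->49, delta=19, new_sum=148+(19)=167

Answer: B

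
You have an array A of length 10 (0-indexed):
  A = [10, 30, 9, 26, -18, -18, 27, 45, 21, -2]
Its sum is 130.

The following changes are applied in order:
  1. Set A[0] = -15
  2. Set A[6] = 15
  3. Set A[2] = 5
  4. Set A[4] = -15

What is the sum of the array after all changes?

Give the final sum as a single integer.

Initial sum: 130
Change 1: A[0] 10 -> -15, delta = -25, sum = 105
Change 2: A[6] 27 -> 15, delta = -12, sum = 93
Change 3: A[2] 9 -> 5, delta = -4, sum = 89
Change 4: A[4] -18 -> -15, delta = 3, sum = 92

Answer: 92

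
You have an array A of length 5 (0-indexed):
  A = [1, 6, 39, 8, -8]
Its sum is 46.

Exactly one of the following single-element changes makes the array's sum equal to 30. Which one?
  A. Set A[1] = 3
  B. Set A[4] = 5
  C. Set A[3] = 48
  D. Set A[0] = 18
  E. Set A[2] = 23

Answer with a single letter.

Option A: A[1] 6->3, delta=-3, new_sum=46+(-3)=43
Option B: A[4] -8->5, delta=13, new_sum=46+(13)=59
Option C: A[3] 8->48, delta=40, new_sum=46+(40)=86
Option D: A[0] 1->18, delta=17, new_sum=46+(17)=63
Option E: A[2] 39->23, delta=-16, new_sum=46+(-16)=30 <-- matches target

Answer: E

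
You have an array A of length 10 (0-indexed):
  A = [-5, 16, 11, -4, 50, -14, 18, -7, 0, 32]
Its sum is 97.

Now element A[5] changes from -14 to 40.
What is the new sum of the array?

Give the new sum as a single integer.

Old value at index 5: -14
New value at index 5: 40
Delta = 40 - -14 = 54
New sum = old_sum + delta = 97 + (54) = 151

Answer: 151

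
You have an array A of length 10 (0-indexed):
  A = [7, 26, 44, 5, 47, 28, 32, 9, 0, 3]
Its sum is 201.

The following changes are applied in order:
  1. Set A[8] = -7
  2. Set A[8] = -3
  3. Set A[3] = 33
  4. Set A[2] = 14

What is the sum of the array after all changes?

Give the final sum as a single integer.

Initial sum: 201
Change 1: A[8] 0 -> -7, delta = -7, sum = 194
Change 2: A[8] -7 -> -3, delta = 4, sum = 198
Change 3: A[3] 5 -> 33, delta = 28, sum = 226
Change 4: A[2] 44 -> 14, delta = -30, sum = 196

Answer: 196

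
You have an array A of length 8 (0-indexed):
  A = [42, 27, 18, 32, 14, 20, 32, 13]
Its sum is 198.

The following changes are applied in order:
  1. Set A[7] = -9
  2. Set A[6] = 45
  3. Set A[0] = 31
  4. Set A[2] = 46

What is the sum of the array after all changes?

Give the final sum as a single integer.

Answer: 206

Derivation:
Initial sum: 198
Change 1: A[7] 13 -> -9, delta = -22, sum = 176
Change 2: A[6] 32 -> 45, delta = 13, sum = 189
Change 3: A[0] 42 -> 31, delta = -11, sum = 178
Change 4: A[2] 18 -> 46, delta = 28, sum = 206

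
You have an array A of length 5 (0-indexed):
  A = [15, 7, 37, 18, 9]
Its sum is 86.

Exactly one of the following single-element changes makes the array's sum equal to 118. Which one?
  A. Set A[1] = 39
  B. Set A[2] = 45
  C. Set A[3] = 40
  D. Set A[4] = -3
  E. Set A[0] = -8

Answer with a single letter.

Answer: A

Derivation:
Option A: A[1] 7->39, delta=32, new_sum=86+(32)=118 <-- matches target
Option B: A[2] 37->45, delta=8, new_sum=86+(8)=94
Option C: A[3] 18->40, delta=22, new_sum=86+(22)=108
Option D: A[4] 9->-3, delta=-12, new_sum=86+(-12)=74
Option E: A[0] 15->-8, delta=-23, new_sum=86+(-23)=63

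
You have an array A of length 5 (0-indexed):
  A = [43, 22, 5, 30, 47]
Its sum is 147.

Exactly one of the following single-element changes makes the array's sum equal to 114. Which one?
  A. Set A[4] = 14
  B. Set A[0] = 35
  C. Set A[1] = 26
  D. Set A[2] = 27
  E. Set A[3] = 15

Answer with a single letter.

Option A: A[4] 47->14, delta=-33, new_sum=147+(-33)=114 <-- matches target
Option B: A[0] 43->35, delta=-8, new_sum=147+(-8)=139
Option C: A[1] 22->26, delta=4, new_sum=147+(4)=151
Option D: A[2] 5->27, delta=22, new_sum=147+(22)=169
Option E: A[3] 30->15, delta=-15, new_sum=147+(-15)=132

Answer: A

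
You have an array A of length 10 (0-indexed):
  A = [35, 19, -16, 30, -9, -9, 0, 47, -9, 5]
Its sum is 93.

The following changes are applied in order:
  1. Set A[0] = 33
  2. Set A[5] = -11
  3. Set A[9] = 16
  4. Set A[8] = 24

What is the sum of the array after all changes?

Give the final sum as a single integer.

Initial sum: 93
Change 1: A[0] 35 -> 33, delta = -2, sum = 91
Change 2: A[5] -9 -> -11, delta = -2, sum = 89
Change 3: A[9] 5 -> 16, delta = 11, sum = 100
Change 4: A[8] -9 -> 24, delta = 33, sum = 133

Answer: 133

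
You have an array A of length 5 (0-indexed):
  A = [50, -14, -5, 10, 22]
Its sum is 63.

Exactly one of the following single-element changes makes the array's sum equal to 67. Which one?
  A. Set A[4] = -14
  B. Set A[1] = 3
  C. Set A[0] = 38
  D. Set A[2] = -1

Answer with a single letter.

Option A: A[4] 22->-14, delta=-36, new_sum=63+(-36)=27
Option B: A[1] -14->3, delta=17, new_sum=63+(17)=80
Option C: A[0] 50->38, delta=-12, new_sum=63+(-12)=51
Option D: A[2] -5->-1, delta=4, new_sum=63+(4)=67 <-- matches target

Answer: D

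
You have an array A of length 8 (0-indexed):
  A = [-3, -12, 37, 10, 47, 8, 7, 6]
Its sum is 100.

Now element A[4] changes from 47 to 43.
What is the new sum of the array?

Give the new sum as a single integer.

Old value at index 4: 47
New value at index 4: 43
Delta = 43 - 47 = -4
New sum = old_sum + delta = 100 + (-4) = 96

Answer: 96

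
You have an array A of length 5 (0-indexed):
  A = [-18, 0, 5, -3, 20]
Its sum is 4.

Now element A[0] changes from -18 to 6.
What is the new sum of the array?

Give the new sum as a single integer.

Old value at index 0: -18
New value at index 0: 6
Delta = 6 - -18 = 24
New sum = old_sum + delta = 4 + (24) = 28

Answer: 28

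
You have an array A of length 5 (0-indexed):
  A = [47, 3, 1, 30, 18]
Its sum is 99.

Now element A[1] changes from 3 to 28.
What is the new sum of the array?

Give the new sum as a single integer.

Old value at index 1: 3
New value at index 1: 28
Delta = 28 - 3 = 25
New sum = old_sum + delta = 99 + (25) = 124

Answer: 124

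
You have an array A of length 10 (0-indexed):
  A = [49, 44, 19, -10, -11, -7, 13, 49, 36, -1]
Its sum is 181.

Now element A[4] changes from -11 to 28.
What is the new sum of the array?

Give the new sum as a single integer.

Old value at index 4: -11
New value at index 4: 28
Delta = 28 - -11 = 39
New sum = old_sum + delta = 181 + (39) = 220

Answer: 220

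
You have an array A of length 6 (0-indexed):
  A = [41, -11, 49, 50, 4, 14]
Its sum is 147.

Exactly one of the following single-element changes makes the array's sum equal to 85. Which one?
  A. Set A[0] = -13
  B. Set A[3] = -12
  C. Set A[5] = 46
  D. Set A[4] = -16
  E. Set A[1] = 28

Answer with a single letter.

Answer: B

Derivation:
Option A: A[0] 41->-13, delta=-54, new_sum=147+(-54)=93
Option B: A[3] 50->-12, delta=-62, new_sum=147+(-62)=85 <-- matches target
Option C: A[5] 14->46, delta=32, new_sum=147+(32)=179
Option D: A[4] 4->-16, delta=-20, new_sum=147+(-20)=127
Option E: A[1] -11->28, delta=39, new_sum=147+(39)=186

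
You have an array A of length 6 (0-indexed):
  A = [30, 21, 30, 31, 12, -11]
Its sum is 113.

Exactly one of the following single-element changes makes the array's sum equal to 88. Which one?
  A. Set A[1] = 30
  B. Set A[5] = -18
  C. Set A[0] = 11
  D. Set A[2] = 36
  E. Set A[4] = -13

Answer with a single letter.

Answer: E

Derivation:
Option A: A[1] 21->30, delta=9, new_sum=113+(9)=122
Option B: A[5] -11->-18, delta=-7, new_sum=113+(-7)=106
Option C: A[0] 30->11, delta=-19, new_sum=113+(-19)=94
Option D: A[2] 30->36, delta=6, new_sum=113+(6)=119
Option E: A[4] 12->-13, delta=-25, new_sum=113+(-25)=88 <-- matches target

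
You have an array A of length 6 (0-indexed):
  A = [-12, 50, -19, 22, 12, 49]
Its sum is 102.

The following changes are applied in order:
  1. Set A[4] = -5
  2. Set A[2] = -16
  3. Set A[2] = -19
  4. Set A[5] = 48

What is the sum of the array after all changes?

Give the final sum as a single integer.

Initial sum: 102
Change 1: A[4] 12 -> -5, delta = -17, sum = 85
Change 2: A[2] -19 -> -16, delta = 3, sum = 88
Change 3: A[2] -16 -> -19, delta = -3, sum = 85
Change 4: A[5] 49 -> 48, delta = -1, sum = 84

Answer: 84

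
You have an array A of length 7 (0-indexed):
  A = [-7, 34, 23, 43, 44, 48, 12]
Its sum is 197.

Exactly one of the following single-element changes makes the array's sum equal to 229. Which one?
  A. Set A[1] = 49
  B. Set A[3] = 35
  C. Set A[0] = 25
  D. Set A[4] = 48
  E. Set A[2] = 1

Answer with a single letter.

Answer: C

Derivation:
Option A: A[1] 34->49, delta=15, new_sum=197+(15)=212
Option B: A[3] 43->35, delta=-8, new_sum=197+(-8)=189
Option C: A[0] -7->25, delta=32, new_sum=197+(32)=229 <-- matches target
Option D: A[4] 44->48, delta=4, new_sum=197+(4)=201
Option E: A[2] 23->1, delta=-22, new_sum=197+(-22)=175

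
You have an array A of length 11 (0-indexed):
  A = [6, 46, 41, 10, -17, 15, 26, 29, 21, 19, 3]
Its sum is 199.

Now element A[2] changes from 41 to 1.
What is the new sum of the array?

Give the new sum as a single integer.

Answer: 159

Derivation:
Old value at index 2: 41
New value at index 2: 1
Delta = 1 - 41 = -40
New sum = old_sum + delta = 199 + (-40) = 159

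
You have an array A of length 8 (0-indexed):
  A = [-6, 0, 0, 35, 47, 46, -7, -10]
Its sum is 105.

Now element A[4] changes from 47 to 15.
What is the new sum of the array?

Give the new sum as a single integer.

Answer: 73

Derivation:
Old value at index 4: 47
New value at index 4: 15
Delta = 15 - 47 = -32
New sum = old_sum + delta = 105 + (-32) = 73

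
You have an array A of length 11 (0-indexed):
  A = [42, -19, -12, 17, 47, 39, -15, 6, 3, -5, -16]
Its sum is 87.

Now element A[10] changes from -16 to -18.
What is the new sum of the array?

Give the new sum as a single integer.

Old value at index 10: -16
New value at index 10: -18
Delta = -18 - -16 = -2
New sum = old_sum + delta = 87 + (-2) = 85

Answer: 85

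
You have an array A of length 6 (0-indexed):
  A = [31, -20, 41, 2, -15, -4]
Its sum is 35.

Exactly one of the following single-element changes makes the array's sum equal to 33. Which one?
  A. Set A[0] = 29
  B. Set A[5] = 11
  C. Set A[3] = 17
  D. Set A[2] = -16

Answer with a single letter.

Option A: A[0] 31->29, delta=-2, new_sum=35+(-2)=33 <-- matches target
Option B: A[5] -4->11, delta=15, new_sum=35+(15)=50
Option C: A[3] 2->17, delta=15, new_sum=35+(15)=50
Option D: A[2] 41->-16, delta=-57, new_sum=35+(-57)=-22

Answer: A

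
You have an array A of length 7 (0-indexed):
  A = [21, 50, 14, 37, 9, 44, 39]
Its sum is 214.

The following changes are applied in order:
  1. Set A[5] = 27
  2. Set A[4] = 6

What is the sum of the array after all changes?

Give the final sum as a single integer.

Initial sum: 214
Change 1: A[5] 44 -> 27, delta = -17, sum = 197
Change 2: A[4] 9 -> 6, delta = -3, sum = 194

Answer: 194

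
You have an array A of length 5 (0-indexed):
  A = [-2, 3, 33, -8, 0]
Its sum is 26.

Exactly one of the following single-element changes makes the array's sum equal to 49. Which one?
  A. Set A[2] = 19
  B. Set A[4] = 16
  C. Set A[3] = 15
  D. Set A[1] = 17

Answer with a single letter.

Answer: C

Derivation:
Option A: A[2] 33->19, delta=-14, new_sum=26+(-14)=12
Option B: A[4] 0->16, delta=16, new_sum=26+(16)=42
Option C: A[3] -8->15, delta=23, new_sum=26+(23)=49 <-- matches target
Option D: A[1] 3->17, delta=14, new_sum=26+(14)=40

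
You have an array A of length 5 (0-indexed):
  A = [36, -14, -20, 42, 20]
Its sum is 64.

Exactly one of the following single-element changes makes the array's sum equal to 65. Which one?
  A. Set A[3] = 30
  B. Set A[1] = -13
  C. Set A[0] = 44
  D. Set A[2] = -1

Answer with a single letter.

Option A: A[3] 42->30, delta=-12, new_sum=64+(-12)=52
Option B: A[1] -14->-13, delta=1, new_sum=64+(1)=65 <-- matches target
Option C: A[0] 36->44, delta=8, new_sum=64+(8)=72
Option D: A[2] -20->-1, delta=19, new_sum=64+(19)=83

Answer: B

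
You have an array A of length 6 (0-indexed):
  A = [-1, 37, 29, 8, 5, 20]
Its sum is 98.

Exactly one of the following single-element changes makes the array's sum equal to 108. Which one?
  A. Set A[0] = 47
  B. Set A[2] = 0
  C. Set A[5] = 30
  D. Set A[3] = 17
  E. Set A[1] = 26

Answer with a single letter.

Answer: C

Derivation:
Option A: A[0] -1->47, delta=48, new_sum=98+(48)=146
Option B: A[2] 29->0, delta=-29, new_sum=98+(-29)=69
Option C: A[5] 20->30, delta=10, new_sum=98+(10)=108 <-- matches target
Option D: A[3] 8->17, delta=9, new_sum=98+(9)=107
Option E: A[1] 37->26, delta=-11, new_sum=98+(-11)=87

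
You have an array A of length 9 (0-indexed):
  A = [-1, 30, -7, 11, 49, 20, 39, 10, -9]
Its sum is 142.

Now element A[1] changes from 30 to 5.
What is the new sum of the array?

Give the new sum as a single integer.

Old value at index 1: 30
New value at index 1: 5
Delta = 5 - 30 = -25
New sum = old_sum + delta = 142 + (-25) = 117

Answer: 117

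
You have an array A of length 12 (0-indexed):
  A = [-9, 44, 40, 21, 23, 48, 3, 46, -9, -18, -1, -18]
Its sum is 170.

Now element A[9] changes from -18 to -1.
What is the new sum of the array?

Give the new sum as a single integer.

Old value at index 9: -18
New value at index 9: -1
Delta = -1 - -18 = 17
New sum = old_sum + delta = 170 + (17) = 187

Answer: 187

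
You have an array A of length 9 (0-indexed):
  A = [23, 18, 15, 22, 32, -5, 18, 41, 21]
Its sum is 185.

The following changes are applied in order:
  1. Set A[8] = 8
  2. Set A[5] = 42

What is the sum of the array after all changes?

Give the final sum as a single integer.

Answer: 219

Derivation:
Initial sum: 185
Change 1: A[8] 21 -> 8, delta = -13, sum = 172
Change 2: A[5] -5 -> 42, delta = 47, sum = 219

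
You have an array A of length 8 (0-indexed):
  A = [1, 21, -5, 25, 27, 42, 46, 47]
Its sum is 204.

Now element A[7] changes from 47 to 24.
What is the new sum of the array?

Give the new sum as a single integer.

Old value at index 7: 47
New value at index 7: 24
Delta = 24 - 47 = -23
New sum = old_sum + delta = 204 + (-23) = 181

Answer: 181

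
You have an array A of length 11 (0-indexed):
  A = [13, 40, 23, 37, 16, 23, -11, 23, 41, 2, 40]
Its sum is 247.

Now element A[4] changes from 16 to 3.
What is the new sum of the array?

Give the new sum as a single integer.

Old value at index 4: 16
New value at index 4: 3
Delta = 3 - 16 = -13
New sum = old_sum + delta = 247 + (-13) = 234

Answer: 234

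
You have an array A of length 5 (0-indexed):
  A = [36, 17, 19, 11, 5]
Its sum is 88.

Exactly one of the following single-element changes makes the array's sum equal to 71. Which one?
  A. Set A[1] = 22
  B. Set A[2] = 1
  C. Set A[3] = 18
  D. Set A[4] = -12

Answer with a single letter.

Answer: D

Derivation:
Option A: A[1] 17->22, delta=5, new_sum=88+(5)=93
Option B: A[2] 19->1, delta=-18, new_sum=88+(-18)=70
Option C: A[3] 11->18, delta=7, new_sum=88+(7)=95
Option D: A[4] 5->-12, delta=-17, new_sum=88+(-17)=71 <-- matches target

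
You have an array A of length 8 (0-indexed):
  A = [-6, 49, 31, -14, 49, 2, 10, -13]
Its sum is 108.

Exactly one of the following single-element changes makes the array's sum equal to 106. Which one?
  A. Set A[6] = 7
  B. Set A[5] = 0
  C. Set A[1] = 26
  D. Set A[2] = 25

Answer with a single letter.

Answer: B

Derivation:
Option A: A[6] 10->7, delta=-3, new_sum=108+(-3)=105
Option B: A[5] 2->0, delta=-2, new_sum=108+(-2)=106 <-- matches target
Option C: A[1] 49->26, delta=-23, new_sum=108+(-23)=85
Option D: A[2] 31->25, delta=-6, new_sum=108+(-6)=102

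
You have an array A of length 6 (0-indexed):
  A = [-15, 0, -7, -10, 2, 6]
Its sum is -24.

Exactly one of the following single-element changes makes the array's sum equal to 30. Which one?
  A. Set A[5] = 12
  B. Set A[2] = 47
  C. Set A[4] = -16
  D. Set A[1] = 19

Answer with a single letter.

Answer: B

Derivation:
Option A: A[5] 6->12, delta=6, new_sum=-24+(6)=-18
Option B: A[2] -7->47, delta=54, new_sum=-24+(54)=30 <-- matches target
Option C: A[4] 2->-16, delta=-18, new_sum=-24+(-18)=-42
Option D: A[1] 0->19, delta=19, new_sum=-24+(19)=-5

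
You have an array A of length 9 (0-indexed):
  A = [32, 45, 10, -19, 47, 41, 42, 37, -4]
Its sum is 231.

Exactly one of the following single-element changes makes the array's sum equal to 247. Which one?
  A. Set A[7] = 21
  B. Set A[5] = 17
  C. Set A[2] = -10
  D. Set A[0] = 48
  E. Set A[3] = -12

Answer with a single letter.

Option A: A[7] 37->21, delta=-16, new_sum=231+(-16)=215
Option B: A[5] 41->17, delta=-24, new_sum=231+(-24)=207
Option C: A[2] 10->-10, delta=-20, new_sum=231+(-20)=211
Option D: A[0] 32->48, delta=16, new_sum=231+(16)=247 <-- matches target
Option E: A[3] -19->-12, delta=7, new_sum=231+(7)=238

Answer: D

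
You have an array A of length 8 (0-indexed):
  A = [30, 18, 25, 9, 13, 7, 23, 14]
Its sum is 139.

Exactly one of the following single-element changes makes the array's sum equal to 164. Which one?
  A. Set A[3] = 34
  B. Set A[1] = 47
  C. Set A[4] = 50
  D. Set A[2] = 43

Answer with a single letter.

Answer: A

Derivation:
Option A: A[3] 9->34, delta=25, new_sum=139+(25)=164 <-- matches target
Option B: A[1] 18->47, delta=29, new_sum=139+(29)=168
Option C: A[4] 13->50, delta=37, new_sum=139+(37)=176
Option D: A[2] 25->43, delta=18, new_sum=139+(18)=157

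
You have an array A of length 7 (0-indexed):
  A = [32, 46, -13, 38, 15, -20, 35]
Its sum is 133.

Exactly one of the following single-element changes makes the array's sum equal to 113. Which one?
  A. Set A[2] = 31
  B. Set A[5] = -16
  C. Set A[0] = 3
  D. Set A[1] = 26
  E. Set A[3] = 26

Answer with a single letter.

Option A: A[2] -13->31, delta=44, new_sum=133+(44)=177
Option B: A[5] -20->-16, delta=4, new_sum=133+(4)=137
Option C: A[0] 32->3, delta=-29, new_sum=133+(-29)=104
Option D: A[1] 46->26, delta=-20, new_sum=133+(-20)=113 <-- matches target
Option E: A[3] 38->26, delta=-12, new_sum=133+(-12)=121

Answer: D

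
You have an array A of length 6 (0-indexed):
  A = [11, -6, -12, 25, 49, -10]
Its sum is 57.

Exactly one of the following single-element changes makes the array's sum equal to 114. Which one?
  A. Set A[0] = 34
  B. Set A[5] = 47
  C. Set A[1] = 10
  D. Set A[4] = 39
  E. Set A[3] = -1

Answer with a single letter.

Answer: B

Derivation:
Option A: A[0] 11->34, delta=23, new_sum=57+(23)=80
Option B: A[5] -10->47, delta=57, new_sum=57+(57)=114 <-- matches target
Option C: A[1] -6->10, delta=16, new_sum=57+(16)=73
Option D: A[4] 49->39, delta=-10, new_sum=57+(-10)=47
Option E: A[3] 25->-1, delta=-26, new_sum=57+(-26)=31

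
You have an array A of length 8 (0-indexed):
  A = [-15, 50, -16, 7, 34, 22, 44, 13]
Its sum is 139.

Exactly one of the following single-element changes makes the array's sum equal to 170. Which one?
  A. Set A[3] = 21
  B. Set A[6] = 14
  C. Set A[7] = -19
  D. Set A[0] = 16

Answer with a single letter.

Answer: D

Derivation:
Option A: A[3] 7->21, delta=14, new_sum=139+(14)=153
Option B: A[6] 44->14, delta=-30, new_sum=139+(-30)=109
Option C: A[7] 13->-19, delta=-32, new_sum=139+(-32)=107
Option D: A[0] -15->16, delta=31, new_sum=139+(31)=170 <-- matches target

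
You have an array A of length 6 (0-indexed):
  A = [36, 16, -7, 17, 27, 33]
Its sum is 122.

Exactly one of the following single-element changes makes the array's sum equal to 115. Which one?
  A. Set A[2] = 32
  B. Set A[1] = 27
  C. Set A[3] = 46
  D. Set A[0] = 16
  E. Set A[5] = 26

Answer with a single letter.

Option A: A[2] -7->32, delta=39, new_sum=122+(39)=161
Option B: A[1] 16->27, delta=11, new_sum=122+(11)=133
Option C: A[3] 17->46, delta=29, new_sum=122+(29)=151
Option D: A[0] 36->16, delta=-20, new_sum=122+(-20)=102
Option E: A[5] 33->26, delta=-7, new_sum=122+(-7)=115 <-- matches target

Answer: E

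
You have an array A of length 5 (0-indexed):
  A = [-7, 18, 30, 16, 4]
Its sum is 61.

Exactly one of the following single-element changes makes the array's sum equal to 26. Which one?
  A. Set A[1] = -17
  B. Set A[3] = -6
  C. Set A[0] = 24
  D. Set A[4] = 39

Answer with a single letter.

Option A: A[1] 18->-17, delta=-35, new_sum=61+(-35)=26 <-- matches target
Option B: A[3] 16->-6, delta=-22, new_sum=61+(-22)=39
Option C: A[0] -7->24, delta=31, new_sum=61+(31)=92
Option D: A[4] 4->39, delta=35, new_sum=61+(35)=96

Answer: A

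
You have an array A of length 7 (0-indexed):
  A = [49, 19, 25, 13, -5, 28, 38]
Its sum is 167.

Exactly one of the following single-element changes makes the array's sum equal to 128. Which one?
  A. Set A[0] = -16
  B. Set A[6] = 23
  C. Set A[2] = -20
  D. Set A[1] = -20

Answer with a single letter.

Answer: D

Derivation:
Option A: A[0] 49->-16, delta=-65, new_sum=167+(-65)=102
Option B: A[6] 38->23, delta=-15, new_sum=167+(-15)=152
Option C: A[2] 25->-20, delta=-45, new_sum=167+(-45)=122
Option D: A[1] 19->-20, delta=-39, new_sum=167+(-39)=128 <-- matches target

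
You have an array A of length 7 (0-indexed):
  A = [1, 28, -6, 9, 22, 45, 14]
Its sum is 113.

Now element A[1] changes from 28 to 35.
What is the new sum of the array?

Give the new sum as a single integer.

Old value at index 1: 28
New value at index 1: 35
Delta = 35 - 28 = 7
New sum = old_sum + delta = 113 + (7) = 120

Answer: 120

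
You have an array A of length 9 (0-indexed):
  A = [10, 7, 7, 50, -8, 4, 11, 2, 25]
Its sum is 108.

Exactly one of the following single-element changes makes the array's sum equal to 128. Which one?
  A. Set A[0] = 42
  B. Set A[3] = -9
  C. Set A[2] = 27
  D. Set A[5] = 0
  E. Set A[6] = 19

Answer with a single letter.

Option A: A[0] 10->42, delta=32, new_sum=108+(32)=140
Option B: A[3] 50->-9, delta=-59, new_sum=108+(-59)=49
Option C: A[2] 7->27, delta=20, new_sum=108+(20)=128 <-- matches target
Option D: A[5] 4->0, delta=-4, new_sum=108+(-4)=104
Option E: A[6] 11->19, delta=8, new_sum=108+(8)=116

Answer: C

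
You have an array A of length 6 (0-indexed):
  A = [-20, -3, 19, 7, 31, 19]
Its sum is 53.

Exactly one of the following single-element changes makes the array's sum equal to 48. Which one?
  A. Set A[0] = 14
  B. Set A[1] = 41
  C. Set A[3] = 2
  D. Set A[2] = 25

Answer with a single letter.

Option A: A[0] -20->14, delta=34, new_sum=53+(34)=87
Option B: A[1] -3->41, delta=44, new_sum=53+(44)=97
Option C: A[3] 7->2, delta=-5, new_sum=53+(-5)=48 <-- matches target
Option D: A[2] 19->25, delta=6, new_sum=53+(6)=59

Answer: C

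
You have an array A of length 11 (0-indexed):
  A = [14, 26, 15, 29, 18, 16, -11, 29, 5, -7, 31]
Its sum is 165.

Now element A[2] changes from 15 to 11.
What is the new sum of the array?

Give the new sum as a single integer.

Old value at index 2: 15
New value at index 2: 11
Delta = 11 - 15 = -4
New sum = old_sum + delta = 165 + (-4) = 161

Answer: 161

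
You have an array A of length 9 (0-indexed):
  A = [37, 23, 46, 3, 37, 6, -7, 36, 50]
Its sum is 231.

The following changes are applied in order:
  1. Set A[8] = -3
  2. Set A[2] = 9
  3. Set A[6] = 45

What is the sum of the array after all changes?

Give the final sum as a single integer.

Initial sum: 231
Change 1: A[8] 50 -> -3, delta = -53, sum = 178
Change 2: A[2] 46 -> 9, delta = -37, sum = 141
Change 3: A[6] -7 -> 45, delta = 52, sum = 193

Answer: 193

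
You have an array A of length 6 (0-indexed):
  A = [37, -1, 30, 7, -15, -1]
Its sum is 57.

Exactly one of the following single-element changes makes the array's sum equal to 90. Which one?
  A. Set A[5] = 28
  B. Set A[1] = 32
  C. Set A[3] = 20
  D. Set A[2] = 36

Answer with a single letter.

Option A: A[5] -1->28, delta=29, new_sum=57+(29)=86
Option B: A[1] -1->32, delta=33, new_sum=57+(33)=90 <-- matches target
Option C: A[3] 7->20, delta=13, new_sum=57+(13)=70
Option D: A[2] 30->36, delta=6, new_sum=57+(6)=63

Answer: B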